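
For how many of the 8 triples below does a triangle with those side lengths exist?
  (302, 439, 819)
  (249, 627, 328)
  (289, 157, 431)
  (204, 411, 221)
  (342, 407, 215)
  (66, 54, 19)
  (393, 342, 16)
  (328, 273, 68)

(302,439,819): 302+439 ≤ 819 → not valid
(249,328,627): 249+328 ≤ 627 → not valid
(157,289,431): 157+289 > 431 → valid
(204,221,411): 204+221 > 411 → valid
(215,342,407): 215+342 > 407 → valid
(19,54,66): 19+54 > 66 → valid
(16,342,393): 16+342 ≤ 393 → not valid
(68,273,328): 68+273 > 328 → valid
5 of the 8 triples form a triangle.

5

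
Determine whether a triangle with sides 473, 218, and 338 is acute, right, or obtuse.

Compare the square of the longest side to the sum of squares of the other two: 218² + 338² = 161768 < 223729 = 473².

obtuse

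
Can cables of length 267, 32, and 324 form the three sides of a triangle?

No

The longest side is 324, but the other two sum to only 299.
299 < 324, so the triangle inequality fails.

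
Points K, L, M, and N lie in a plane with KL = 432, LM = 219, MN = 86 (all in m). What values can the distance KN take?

The maximum is all hops collinear in one direction: 432 + 219 + 86 = 737.
The longest hop is 432; the others sum to 305. Folding the others back against it leaves at least 432 − 305 = 127.

127 ≤ KN ≤ 737 m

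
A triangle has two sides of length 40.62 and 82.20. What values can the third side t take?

By the triangle inequality, t must be less than 40.62 + 82.20 = 122.82 and greater than |40.62 − 82.20| = 41.58.

41.58 < t < 122.82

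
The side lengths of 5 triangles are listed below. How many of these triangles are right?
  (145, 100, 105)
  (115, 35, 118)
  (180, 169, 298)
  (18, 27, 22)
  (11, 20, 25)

1

(145,100,105): 100²+105² = 21025 = 145² → right
(115,35,118): 35²+115² = 14450 > 13924 = 118² → acute
(180,169,298): 169²+180² = 60961 < 88804 = 298² → obtuse
(18,27,22): 18²+22² = 808 > 729 = 27² → acute
(11,20,25): 11²+20² = 521 < 625 = 25² → obtuse
1 of the 5 is right.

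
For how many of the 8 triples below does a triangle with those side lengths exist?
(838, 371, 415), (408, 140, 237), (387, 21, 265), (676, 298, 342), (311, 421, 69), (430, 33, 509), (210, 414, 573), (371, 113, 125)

(371,415,838): 371+415 ≤ 838 → not valid
(140,237,408): 140+237 ≤ 408 → not valid
(21,265,387): 21+265 ≤ 387 → not valid
(298,342,676): 298+342 ≤ 676 → not valid
(69,311,421): 69+311 ≤ 421 → not valid
(33,430,509): 33+430 ≤ 509 → not valid
(210,414,573): 210+414 > 573 → valid
(113,125,371): 113+125 ≤ 371 → not valid
1 of the 8 triples forms a triangle.

1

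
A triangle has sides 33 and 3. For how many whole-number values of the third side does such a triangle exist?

5

The third side lies in the open interval (30, 36).
Integers from 31 to 35 inclusive: 35 − 31 + 1 = 5.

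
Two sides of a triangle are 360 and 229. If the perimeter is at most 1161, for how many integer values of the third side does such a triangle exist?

441

Triangle inequality: 131 < x < 589. Perimeter ≤ 1161 gives x ≤ 1161 − 360 − 229 = 572.
So 131 < x ≤ 572; integers 132 through 572: 441 values.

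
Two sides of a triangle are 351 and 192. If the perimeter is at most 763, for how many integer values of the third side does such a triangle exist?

61

Triangle inequality: 159 < x < 543. Perimeter ≤ 763 gives x ≤ 763 − 351 − 192 = 220.
So 159 < x ≤ 220; integers 160 through 220: 61 values.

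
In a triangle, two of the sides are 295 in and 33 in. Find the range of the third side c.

262 < c < 328 (in)

By the triangle inequality, c must be less than 295 + 33 = 328 and greater than |295 − 33| = 262.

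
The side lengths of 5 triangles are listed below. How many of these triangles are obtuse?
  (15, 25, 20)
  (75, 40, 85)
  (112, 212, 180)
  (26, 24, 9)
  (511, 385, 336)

1

(15,25,20): 15²+20² = 625 = 25² → right
(75,40,85): 40²+75² = 7225 = 85² → right
(112,212,180): 112²+180² = 44944 = 212² → right
(26,24,9): 9²+24² = 657 < 676 = 26² → obtuse
(511,385,336): 336²+385² = 261121 = 511² → right
1 of the 5 is obtuse.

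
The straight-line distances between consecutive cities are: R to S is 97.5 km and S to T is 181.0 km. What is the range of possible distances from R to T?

By the triangle inequality, |97.5 − 181.0| ≤ RT ≤ 97.5 + 181.0.

83.5 ≤ RT ≤ 278.5 km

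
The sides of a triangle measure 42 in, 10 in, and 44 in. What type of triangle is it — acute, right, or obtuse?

Compare the square of the longest side to the sum of squares of the other two: 10² + 42² = 1864 < 1936 = 44².

obtuse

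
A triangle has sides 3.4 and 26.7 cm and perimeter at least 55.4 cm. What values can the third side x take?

25.3 ≤ x < 30.1

Triangle inequality alone gives 23.3 < x < 30.1.
The perimeter condition gives x ≥ 55.4 − 3.4 − 26.7 = 25.3.
Intersecting the two: 25.3 ≤ x < 30.1.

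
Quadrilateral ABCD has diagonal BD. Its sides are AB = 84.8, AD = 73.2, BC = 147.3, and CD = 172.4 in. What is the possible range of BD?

25.1 < BD < 158.0

From triangle ABD: |84.8 − 73.2| < BD < 84.8 + 73.2, i.e. 11.6 < BD < 158.0.
From triangle CBD: 25.1 < BD < 319.7.
Both must hold, so BD lies in the intersection.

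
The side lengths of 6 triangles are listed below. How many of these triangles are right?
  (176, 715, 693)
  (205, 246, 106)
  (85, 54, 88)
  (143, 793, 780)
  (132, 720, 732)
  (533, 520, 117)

(176,715,693): 176²+693² = 511225 = 715² → right
(205,246,106): 106²+205² = 53261 < 60516 = 246² → obtuse
(85,54,88): 54²+85² = 10141 > 7744 = 88² → acute
(143,793,780): 143²+780² = 628849 = 793² → right
(132,720,732): 132²+720² = 535824 = 732² → right
(533,520,117): 117²+520² = 284089 = 533² → right
4 of the 6 are right.

4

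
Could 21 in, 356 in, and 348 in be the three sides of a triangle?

Yes

The longest side is 356, and the other two sum to 369.
Since 369 > 356, the triangle inequality holds.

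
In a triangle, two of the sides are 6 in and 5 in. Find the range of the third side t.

By the triangle inequality, t must be less than 6 + 5 = 11 and greater than |6 − 5| = 1.

1 < t < 11 (in)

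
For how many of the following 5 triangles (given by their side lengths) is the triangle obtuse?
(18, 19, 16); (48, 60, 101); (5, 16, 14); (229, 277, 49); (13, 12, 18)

(18,19,16): 16²+18² = 580 > 361 = 19² → acute
(48,60,101): 48²+60² = 5904 < 10201 = 101² → obtuse
(5,16,14): 5²+14² = 221 < 256 = 16² → obtuse
(229,277,49): 49²+229² = 54842 < 76729 = 277² → obtuse
(13,12,18): 12²+13² = 313 < 324 = 18² → obtuse
4 of the 5 are obtuse.

4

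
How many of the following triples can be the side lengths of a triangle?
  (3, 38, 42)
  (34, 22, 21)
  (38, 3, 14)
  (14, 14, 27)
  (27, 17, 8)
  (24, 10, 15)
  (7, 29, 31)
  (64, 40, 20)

(3,38,42): 3+38 ≤ 42 → not valid
(21,22,34): 21+22 > 34 → valid
(3,14,38): 3+14 ≤ 38 → not valid
(14,14,27): 14+14 > 27 → valid
(8,17,27): 8+17 ≤ 27 → not valid
(10,15,24): 10+15 > 24 → valid
(7,29,31): 7+29 > 31 → valid
(20,40,64): 20+40 ≤ 64 → not valid
4 of the 8 triples form a triangle.

4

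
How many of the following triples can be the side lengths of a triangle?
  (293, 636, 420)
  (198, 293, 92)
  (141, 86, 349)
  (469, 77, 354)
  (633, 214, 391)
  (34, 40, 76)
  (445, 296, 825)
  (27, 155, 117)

1

(293,420,636): 293+420 > 636 → valid
(92,198,293): 92+198 ≤ 293 → not valid
(86,141,349): 86+141 ≤ 349 → not valid
(77,354,469): 77+354 ≤ 469 → not valid
(214,391,633): 214+391 ≤ 633 → not valid
(34,40,76): 34+40 ≤ 76 → not valid
(296,445,825): 296+445 ≤ 825 → not valid
(27,117,155): 27+117 ≤ 155 → not valid
1 of the 8 triples forms a triangle.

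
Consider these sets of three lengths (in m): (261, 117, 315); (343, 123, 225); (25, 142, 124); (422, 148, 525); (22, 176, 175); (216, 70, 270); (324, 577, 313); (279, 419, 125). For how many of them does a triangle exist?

(117,261,315): 117+261 > 315 → valid
(123,225,343): 123+225 > 343 → valid
(25,124,142): 25+124 > 142 → valid
(148,422,525): 148+422 > 525 → valid
(22,175,176): 22+175 > 176 → valid
(70,216,270): 70+216 > 270 → valid
(313,324,577): 313+324 > 577 → valid
(125,279,419): 125+279 ≤ 419 → not valid
7 of the 8 triples form a triangle.

7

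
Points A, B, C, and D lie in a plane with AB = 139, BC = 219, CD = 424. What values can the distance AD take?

66 ≤ AD ≤ 782

The maximum is all hops collinear in one direction: 139 + 219 + 424 = 782.
The longest hop is 424; the others sum to 358. Folding the others back against it leaves at least 424 − 358 = 66.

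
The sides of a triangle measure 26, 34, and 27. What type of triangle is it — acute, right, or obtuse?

Compare the square of the longest side to the sum of squares of the other two: 26² + 27² = 1405 > 1156 = 34².

acute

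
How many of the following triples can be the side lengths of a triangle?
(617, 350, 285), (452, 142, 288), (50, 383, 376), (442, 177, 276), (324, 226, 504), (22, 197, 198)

5

(285,350,617): 285+350 > 617 → valid
(142,288,452): 142+288 ≤ 452 → not valid
(50,376,383): 50+376 > 383 → valid
(177,276,442): 177+276 > 442 → valid
(226,324,504): 226+324 > 504 → valid
(22,197,198): 22+197 > 198 → valid
5 of the 6 triples form a triangle.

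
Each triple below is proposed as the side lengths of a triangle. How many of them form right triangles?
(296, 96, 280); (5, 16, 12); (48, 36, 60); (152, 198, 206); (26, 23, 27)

2

(296,96,280): 96²+280² = 87616 = 296² → right
(5,16,12): 5²+12² = 169 < 256 = 16² → obtuse
(48,36,60): 36²+48² = 3600 = 60² → right
(152,198,206): 152²+198² = 62308 > 42436 = 206² → acute
(26,23,27): 23²+26² = 1205 > 729 = 27² → acute
2 of the 5 are right.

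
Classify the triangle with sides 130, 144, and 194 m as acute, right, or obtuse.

right

Compare the square of the longest side to the sum of squares of the other two: 130² + 144² = 37636 = 194².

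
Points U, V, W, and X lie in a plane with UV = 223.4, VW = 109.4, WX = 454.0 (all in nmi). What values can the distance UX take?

121.2 ≤ UX ≤ 786.8 nmi

The maximum is all hops collinear in one direction: 223.4 + 109.4 + 454.0 = 786.8.
The longest hop is 454.0; the others sum to 332.8. Folding the others back against it leaves at least 454.0 − 332.8 = 121.2.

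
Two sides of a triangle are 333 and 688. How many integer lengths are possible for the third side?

665

The third side lies in the open interval (355, 1021).
Integers from 356 to 1020 inclusive: 1020 − 356 + 1 = 665.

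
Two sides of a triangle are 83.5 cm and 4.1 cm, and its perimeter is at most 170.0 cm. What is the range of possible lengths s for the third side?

Triangle inequality alone gives 79.4 < s < 87.6.
The perimeter condition gives s ≤ 170.0 − 83.5 − 4.1 = 82.4.
Intersecting the two: 79.4 < s ≤ 82.4.

79.4 < s ≤ 82.4 cm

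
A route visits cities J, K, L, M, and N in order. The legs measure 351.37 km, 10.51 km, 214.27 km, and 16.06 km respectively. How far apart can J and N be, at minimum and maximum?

The maximum is all hops collinear in one direction: 351.37 + 10.51 + 214.27 + 16.06 = 592.21.
The longest hop is 351.37; the others sum to 240.84. Folding the others back against it leaves at least 351.37 − 240.84 = 110.53.

110.53 ≤ JN ≤ 592.21 km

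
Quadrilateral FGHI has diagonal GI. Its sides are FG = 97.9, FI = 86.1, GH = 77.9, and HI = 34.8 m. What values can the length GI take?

43.1 < GI < 112.7

From triangle FGI: |97.9 − 86.1| < GI < 97.9 + 86.1, i.e. 11.8 < GI < 184.0.
From triangle HGI: 43.1 < GI < 112.7.
Both must hold, so GI lies in the intersection.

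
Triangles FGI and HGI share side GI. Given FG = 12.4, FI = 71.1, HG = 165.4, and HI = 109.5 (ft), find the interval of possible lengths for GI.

From triangle FGI: |12.4 − 71.1| < GI < 12.4 + 71.1, i.e. 58.7 < GI < 83.5.
From triangle HGI: 55.9 < GI < 274.9.
Both must hold, so GI lies in the intersection.

58.7 < GI < 83.5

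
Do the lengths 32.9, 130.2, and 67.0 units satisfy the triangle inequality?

No

The longest side is 130.2, but the other two sum to only 99.9.
99.9 < 130.2, so the triangle inequality fails.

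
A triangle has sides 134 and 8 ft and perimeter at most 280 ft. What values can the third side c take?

Triangle inequality alone gives 126 < c < 142.
The perimeter condition gives c ≤ 280 − 134 − 8 = 138.
Intersecting the two: 126 < c ≤ 138.

126 < c ≤ 138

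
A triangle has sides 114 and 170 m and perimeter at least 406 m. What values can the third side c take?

Triangle inequality alone gives 56 < c < 284.
The perimeter condition gives c ≥ 406 − 114 − 170 = 122.
Intersecting the two: 122 ≤ c < 284.

122 ≤ c < 284 m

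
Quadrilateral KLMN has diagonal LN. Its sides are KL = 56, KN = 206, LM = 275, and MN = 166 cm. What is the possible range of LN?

From triangle KLN: |56 − 206| < LN < 56 + 206, i.e. 150 < LN < 262.
From triangle MLN: 109 < LN < 441.
Both must hold, so LN lies in the intersection.

150 < LN < 262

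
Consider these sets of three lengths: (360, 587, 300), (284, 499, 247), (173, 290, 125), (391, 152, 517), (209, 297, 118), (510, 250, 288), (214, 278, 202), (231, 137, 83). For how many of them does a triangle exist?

7

(300,360,587): 300+360 > 587 → valid
(247,284,499): 247+284 > 499 → valid
(125,173,290): 125+173 > 290 → valid
(152,391,517): 152+391 > 517 → valid
(118,209,297): 118+209 > 297 → valid
(250,288,510): 250+288 > 510 → valid
(202,214,278): 202+214 > 278 → valid
(83,137,231): 83+137 ≤ 231 → not valid
7 of the 8 triples form a triangle.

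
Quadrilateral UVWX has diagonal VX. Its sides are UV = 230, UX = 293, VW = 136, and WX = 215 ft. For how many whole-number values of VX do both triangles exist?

From triangle UVX: 63 < VX < 523.
From triangle WVX: 79 < VX < 351.
Intersection: 79 < VX < 351, so integers 80 through 350: 271 values.

271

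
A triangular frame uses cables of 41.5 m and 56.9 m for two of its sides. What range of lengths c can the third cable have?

15.4 < c < 98.4 (m)

By the triangle inequality, c must be less than 41.5 + 56.9 = 98.4 and greater than |41.5 − 56.9| = 15.4.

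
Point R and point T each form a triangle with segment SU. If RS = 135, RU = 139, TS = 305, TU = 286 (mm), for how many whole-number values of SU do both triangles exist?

From triangle RSU: 4 < SU < 274.
From triangle TSU: 19 < SU < 591.
Intersection: 19 < SU < 274, so integers 20 through 273: 254 values.

254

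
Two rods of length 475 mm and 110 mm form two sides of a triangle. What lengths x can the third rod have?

By the triangle inequality, x must be less than 475 + 110 = 585 and greater than |475 − 110| = 365.

365 < x < 585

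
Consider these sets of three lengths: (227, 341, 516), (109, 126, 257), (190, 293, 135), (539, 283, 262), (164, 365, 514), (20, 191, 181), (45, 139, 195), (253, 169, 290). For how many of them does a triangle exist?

(227,341,516): 227+341 > 516 → valid
(109,126,257): 109+126 ≤ 257 → not valid
(135,190,293): 135+190 > 293 → valid
(262,283,539): 262+283 > 539 → valid
(164,365,514): 164+365 > 514 → valid
(20,181,191): 20+181 > 191 → valid
(45,139,195): 45+139 ≤ 195 → not valid
(169,253,290): 169+253 > 290 → valid
6 of the 8 triples form a triangle.

6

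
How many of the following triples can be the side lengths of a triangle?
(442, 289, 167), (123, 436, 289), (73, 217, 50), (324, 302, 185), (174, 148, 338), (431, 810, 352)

(167,289,442): 167+289 > 442 → valid
(123,289,436): 123+289 ≤ 436 → not valid
(50,73,217): 50+73 ≤ 217 → not valid
(185,302,324): 185+302 > 324 → valid
(148,174,338): 148+174 ≤ 338 → not valid
(352,431,810): 352+431 ≤ 810 → not valid
2 of the 6 triples form a triangle.

2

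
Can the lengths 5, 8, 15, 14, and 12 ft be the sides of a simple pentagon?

A pentagon exists iff every side is shorter than the sum of the others — equivalently, the longest side is less than the sum of the rest.
Longest side 15 < 39 (sum of the remaining 4), so yes.

Yes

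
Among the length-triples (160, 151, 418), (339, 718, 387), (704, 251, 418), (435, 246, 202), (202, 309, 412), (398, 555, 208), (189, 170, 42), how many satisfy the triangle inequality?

(151,160,418): 151+160 ≤ 418 → not valid
(339,387,718): 339+387 > 718 → valid
(251,418,704): 251+418 ≤ 704 → not valid
(202,246,435): 202+246 > 435 → valid
(202,309,412): 202+309 > 412 → valid
(208,398,555): 208+398 > 555 → valid
(42,170,189): 42+170 > 189 → valid
5 of the 7 triples form a triangle.

5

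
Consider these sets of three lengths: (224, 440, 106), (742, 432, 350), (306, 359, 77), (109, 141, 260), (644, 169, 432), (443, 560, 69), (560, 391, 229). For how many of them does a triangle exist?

3

(106,224,440): 106+224 ≤ 440 → not valid
(350,432,742): 350+432 > 742 → valid
(77,306,359): 77+306 > 359 → valid
(109,141,260): 109+141 ≤ 260 → not valid
(169,432,644): 169+432 ≤ 644 → not valid
(69,443,560): 69+443 ≤ 560 → not valid
(229,391,560): 229+391 > 560 → valid
3 of the 7 triples form a triangle.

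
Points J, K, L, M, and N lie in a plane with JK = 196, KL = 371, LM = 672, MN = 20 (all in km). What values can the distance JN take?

The maximum is all hops collinear in one direction: 196 + 371 + 672 + 20 = 1259.
The longest hop is 672; the others sum to 587. Folding the others back against it leaves at least 672 − 587 = 85.

85 ≤ JN ≤ 1259 km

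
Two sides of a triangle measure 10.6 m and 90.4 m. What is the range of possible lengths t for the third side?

79.8 < t < 101.0 (m)

By the triangle inequality, t must be less than 10.6 + 90.4 = 101.0 and greater than |10.6 − 90.4| = 79.8.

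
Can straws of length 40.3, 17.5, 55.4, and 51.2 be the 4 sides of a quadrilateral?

A quadrilateral exists iff every side is shorter than the sum of the others — equivalently, the longest side is less than the sum of the rest.
Longest side 55.4 < 109.0 (sum of the remaining 3), so yes.

Yes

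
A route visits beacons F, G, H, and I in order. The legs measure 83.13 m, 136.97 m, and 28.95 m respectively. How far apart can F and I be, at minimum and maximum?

The maximum is all hops collinear in one direction: 83.13 + 136.97 + 28.95 = 249.05.
The longest hop is 136.97; the others sum to 112.08. Folding the others back against it leaves at least 136.97 − 112.08 = 24.89.

24.89 ≤ FI ≤ 249.05 m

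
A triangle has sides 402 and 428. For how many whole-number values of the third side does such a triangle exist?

The third side lies in the open interval (26, 830).
Integers from 27 to 829 inclusive: 829 − 27 + 1 = 803.

803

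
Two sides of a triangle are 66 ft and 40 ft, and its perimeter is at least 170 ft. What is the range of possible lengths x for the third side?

Triangle inequality alone gives 26 < x < 106.
The perimeter condition gives x ≥ 170 − 66 − 40 = 64.
Intersecting the two: 64 ≤ x < 106.

64 ≤ x < 106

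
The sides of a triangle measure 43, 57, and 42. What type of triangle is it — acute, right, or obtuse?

Compare the square of the longest side to the sum of squares of the other two: 42² + 43² = 3613 > 3249 = 57².

acute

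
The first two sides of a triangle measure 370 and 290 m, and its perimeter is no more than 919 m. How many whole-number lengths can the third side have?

179

Triangle inequality: 80 < x < 660. Perimeter ≤ 919 gives x ≤ 919 − 370 − 290 = 259.
So 80 < x ≤ 259; integers 81 through 259: 179 values.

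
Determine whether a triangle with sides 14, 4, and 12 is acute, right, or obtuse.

obtuse

Compare the square of the longest side to the sum of squares of the other two: 4² + 12² = 160 < 196 = 14².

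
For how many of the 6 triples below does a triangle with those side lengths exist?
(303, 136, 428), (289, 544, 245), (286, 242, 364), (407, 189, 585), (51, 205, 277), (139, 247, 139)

(136,303,428): 136+303 > 428 → valid
(245,289,544): 245+289 ≤ 544 → not valid
(242,286,364): 242+286 > 364 → valid
(189,407,585): 189+407 > 585 → valid
(51,205,277): 51+205 ≤ 277 → not valid
(139,139,247): 139+139 > 247 → valid
4 of the 6 triples form a triangle.

4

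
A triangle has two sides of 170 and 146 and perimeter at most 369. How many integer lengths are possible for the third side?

Triangle inequality: 24 < x < 316. Perimeter ≤ 369 gives x ≤ 369 − 170 − 146 = 53.
So 24 < x ≤ 53; integers 25 through 53: 29 values.

29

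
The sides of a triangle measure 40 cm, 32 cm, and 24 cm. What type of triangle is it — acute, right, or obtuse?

Compare the square of the longest side to the sum of squares of the other two: 24² + 32² = 1600 = 40².

right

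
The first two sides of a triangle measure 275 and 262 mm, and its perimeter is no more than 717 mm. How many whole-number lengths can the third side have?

Triangle inequality: 13 < x < 537. Perimeter ≤ 717 gives x ≤ 717 − 275 − 262 = 180.
So 13 < x ≤ 180; integers 14 through 180: 167 values.

167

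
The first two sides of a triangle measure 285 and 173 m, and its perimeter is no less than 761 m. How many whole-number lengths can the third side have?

Triangle inequality: 112 < x < 458. Perimeter ≥ 761 gives x ≥ 761 − 285 − 173 = 303.
So 303 ≤ x < 458; integers 303 through 457: 155 values.

155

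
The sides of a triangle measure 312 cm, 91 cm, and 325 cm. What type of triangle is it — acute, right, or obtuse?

right

Compare the square of the longest side to the sum of squares of the other two: 91² + 312² = 105625 = 325².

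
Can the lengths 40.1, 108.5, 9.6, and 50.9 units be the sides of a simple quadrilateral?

No

For a quadrilateral, each side must be shorter than the sum of the others.
Here the longest side is 108.5, but the remaining 3 sides sum to only 100.6.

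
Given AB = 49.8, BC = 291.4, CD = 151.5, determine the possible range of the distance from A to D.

The maximum is all hops collinear in one direction: 49.8 + 291.4 + 151.5 = 492.7.
The longest hop is 291.4; the others sum to 201.3. Folding the others back against it leaves at least 291.4 − 201.3 = 90.1.

90.1 ≤ AD ≤ 492.7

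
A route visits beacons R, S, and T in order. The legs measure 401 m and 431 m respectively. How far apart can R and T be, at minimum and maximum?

By the triangle inequality, |401 − 431| ≤ RT ≤ 401 + 431.

30 ≤ RT ≤ 832 m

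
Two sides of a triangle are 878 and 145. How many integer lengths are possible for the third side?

289

The third side lies in the open interval (733, 1023).
Integers from 734 to 1022 inclusive: 1022 − 734 + 1 = 289.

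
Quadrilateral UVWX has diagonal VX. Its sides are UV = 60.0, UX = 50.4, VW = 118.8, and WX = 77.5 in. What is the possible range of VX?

From triangle UVX: |60.0 − 50.4| < VX < 60.0 + 50.4, i.e. 9.6 < VX < 110.4.
From triangle WVX: 41.3 < VX < 196.3.
Both must hold, so VX lies in the intersection.

41.3 < VX < 110.4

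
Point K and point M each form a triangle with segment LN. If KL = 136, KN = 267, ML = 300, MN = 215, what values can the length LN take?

From triangle KLN: |136 − 267| < LN < 136 + 267, i.e. 131 < LN < 403.
From triangle MLN: 85 < LN < 515.
Both must hold, so LN lies in the intersection.

131 < LN < 403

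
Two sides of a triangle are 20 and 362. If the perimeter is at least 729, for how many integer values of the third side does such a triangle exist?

35

Triangle inequality: 342 < x < 382. Perimeter ≥ 729 gives x ≥ 729 − 20 − 362 = 347.
So 347 ≤ x < 382; integers 347 through 381: 35 values.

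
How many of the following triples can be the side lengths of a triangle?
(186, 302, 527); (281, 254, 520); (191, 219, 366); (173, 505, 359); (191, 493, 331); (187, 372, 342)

5

(186,302,527): 186+302 ≤ 527 → not valid
(254,281,520): 254+281 > 520 → valid
(191,219,366): 191+219 > 366 → valid
(173,359,505): 173+359 > 505 → valid
(191,331,493): 191+331 > 493 → valid
(187,342,372): 187+342 > 372 → valid
5 of the 6 triples form a triangle.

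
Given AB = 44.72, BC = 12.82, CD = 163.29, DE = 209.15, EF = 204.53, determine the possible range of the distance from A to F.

The maximum is all hops collinear in one direction: 44.72 + 12.82 + 163.29 + 209.15 + 204.53 = 634.51.
The longest hop is 209.15; the others sum to 425.36. Since 209.15 ≤ 425.36, the path can fold back on itself completely, so the minimum distance is 0.

0 ≤ AF ≤ 634.51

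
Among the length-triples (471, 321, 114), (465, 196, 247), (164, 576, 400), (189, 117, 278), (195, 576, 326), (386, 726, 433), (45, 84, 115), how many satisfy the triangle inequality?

(114,321,471): 114+321 ≤ 471 → not valid
(196,247,465): 196+247 ≤ 465 → not valid
(164,400,576): 164+400 ≤ 576 → not valid
(117,189,278): 117+189 > 278 → valid
(195,326,576): 195+326 ≤ 576 → not valid
(386,433,726): 386+433 > 726 → valid
(45,84,115): 45+84 > 115 → valid
3 of the 7 triples form a triangle.

3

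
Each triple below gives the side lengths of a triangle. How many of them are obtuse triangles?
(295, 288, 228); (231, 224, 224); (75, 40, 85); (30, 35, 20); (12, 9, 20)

1

(295,288,228): 228²+288² = 134928 > 87025 = 295² → acute
(231,224,224): 224²+224² = 100352 > 53361 = 231² → acute
(75,40,85): 40²+75² = 7225 = 85² → right
(30,35,20): 20²+30² = 1300 > 1225 = 35² → acute
(12,9,20): 9²+12² = 225 < 400 = 20² → obtuse
1 of the 5 is obtuse.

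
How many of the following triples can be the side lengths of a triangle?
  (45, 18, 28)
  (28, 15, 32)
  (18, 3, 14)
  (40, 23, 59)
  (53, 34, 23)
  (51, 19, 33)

5

(18,28,45): 18+28 > 45 → valid
(15,28,32): 15+28 > 32 → valid
(3,14,18): 3+14 ≤ 18 → not valid
(23,40,59): 23+40 > 59 → valid
(23,34,53): 23+34 > 53 → valid
(19,33,51): 19+33 > 51 → valid
5 of the 6 triples form a triangle.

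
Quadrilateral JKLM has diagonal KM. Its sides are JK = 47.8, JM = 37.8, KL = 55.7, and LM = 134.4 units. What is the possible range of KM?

78.7 < KM < 85.6

From triangle JKM: |47.8 − 37.8| < KM < 47.8 + 37.8, i.e. 10.0 < KM < 85.6.
From triangle LKM: 78.7 < KM < 190.1.
Both must hold, so KM lies in the intersection.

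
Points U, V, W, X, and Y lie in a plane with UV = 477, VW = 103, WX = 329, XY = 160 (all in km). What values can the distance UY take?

0 ≤ UY ≤ 1069 km

The maximum is all hops collinear in one direction: 477 + 103 + 329 + 160 = 1069.
The longest hop is 477; the others sum to 592. Since 477 ≤ 592, the path can fold back on itself completely, so the minimum distance is 0.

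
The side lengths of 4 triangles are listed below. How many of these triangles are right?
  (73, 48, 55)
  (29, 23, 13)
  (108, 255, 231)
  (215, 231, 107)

2

(73,48,55): 48²+55² = 5329 = 73² → right
(29,23,13): 13²+23² = 698 < 841 = 29² → obtuse
(108,255,231): 108²+231² = 65025 = 255² → right
(215,231,107): 107²+215² = 57674 > 53361 = 231² → acute
2 of the 4 are right.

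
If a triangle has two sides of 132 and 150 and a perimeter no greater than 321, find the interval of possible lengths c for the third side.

18 < c ≤ 39

Triangle inequality alone gives 18 < c < 282.
The perimeter condition gives c ≤ 321 − 132 − 150 = 39.
Intersecting the two: 18 < c ≤ 39.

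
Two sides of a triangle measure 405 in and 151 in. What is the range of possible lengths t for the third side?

By the triangle inequality, t must be less than 405 + 151 = 556 and greater than |405 − 151| = 254.

254 < t < 556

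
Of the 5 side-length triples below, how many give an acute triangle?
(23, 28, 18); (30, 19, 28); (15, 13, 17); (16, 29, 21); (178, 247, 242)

4

(23,28,18): 18²+23² = 853 > 784 = 28² → acute
(30,19,28): 19²+28² = 1145 > 900 = 30² → acute
(15,13,17): 13²+15² = 394 > 289 = 17² → acute
(16,29,21): 16²+21² = 697 < 841 = 29² → obtuse
(178,247,242): 178²+242² = 90248 > 61009 = 247² → acute
4 of the 5 are acute.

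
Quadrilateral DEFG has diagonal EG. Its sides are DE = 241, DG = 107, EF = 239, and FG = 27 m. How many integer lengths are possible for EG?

From triangle DEG: 134 < EG < 348.
From triangle FEG: 212 < EG < 266.
Intersection: 212 < EG < 266, so integers 213 through 265: 53 values.

53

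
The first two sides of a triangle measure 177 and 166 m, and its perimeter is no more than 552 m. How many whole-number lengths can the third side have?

198

Triangle inequality: 11 < x < 343. Perimeter ≤ 552 gives x ≤ 552 − 177 − 166 = 209.
So 11 < x ≤ 209; integers 12 through 209: 198 values.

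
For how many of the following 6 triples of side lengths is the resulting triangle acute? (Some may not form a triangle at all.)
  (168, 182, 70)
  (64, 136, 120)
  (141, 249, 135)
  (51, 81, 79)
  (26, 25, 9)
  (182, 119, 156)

(168,182,70): 70²+168² = 33124 = 182² → right
(64,136,120): 64²+120² = 18496 = 136² → right
(141,249,135): 135²+141² = 38106 < 62001 = 249² → obtuse
(51,81,79): 51²+79² = 8842 > 6561 = 81² → acute
(26,25,9): 9²+25² = 706 > 676 = 26² → acute
(182,119,156): 119²+156² = 38497 > 33124 = 182² → acute
3 of the 6 are acute.

3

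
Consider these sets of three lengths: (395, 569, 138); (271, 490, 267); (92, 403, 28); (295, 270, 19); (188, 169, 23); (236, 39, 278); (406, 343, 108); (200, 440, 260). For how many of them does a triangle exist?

4

(138,395,569): 138+395 ≤ 569 → not valid
(267,271,490): 267+271 > 490 → valid
(28,92,403): 28+92 ≤ 403 → not valid
(19,270,295): 19+270 ≤ 295 → not valid
(23,169,188): 23+169 > 188 → valid
(39,236,278): 39+236 ≤ 278 → not valid
(108,343,406): 108+343 > 406 → valid
(200,260,440): 200+260 > 440 → valid
4 of the 8 triples form a triangle.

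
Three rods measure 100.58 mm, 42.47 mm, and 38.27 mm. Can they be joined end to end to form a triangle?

No

The longest side is 100.58, but the other two sum to only 80.74.
80.74 < 100.58, so the triangle inequality fails.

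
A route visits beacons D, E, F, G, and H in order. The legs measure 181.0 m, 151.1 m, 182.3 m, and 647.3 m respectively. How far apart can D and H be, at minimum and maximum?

132.9 ≤ DH ≤ 1161.7 m

The maximum is all hops collinear in one direction: 181.0 + 151.1 + 182.3 + 647.3 = 1161.7.
The longest hop is 647.3; the others sum to 514.4. Folding the others back against it leaves at least 647.3 − 514.4 = 132.9.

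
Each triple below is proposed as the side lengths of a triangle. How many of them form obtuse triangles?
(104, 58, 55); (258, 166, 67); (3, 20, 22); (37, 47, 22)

3

(104,58,55): 55²+58² = 6389 < 10816 = 104² → obtuse
(258,166,67): 67+166 ≤ 258, not a triangle
(3,20,22): 3²+20² = 409 < 484 = 22² → obtuse
(37,47,22): 22²+37² = 1853 < 2209 = 47² → obtuse
3 of the 4 are obtuse.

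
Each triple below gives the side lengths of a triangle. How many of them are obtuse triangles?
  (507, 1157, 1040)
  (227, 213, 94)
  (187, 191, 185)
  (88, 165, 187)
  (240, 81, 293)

1

(507,1157,1040): 507²+1040² = 1338649 = 1157² → right
(227,213,94): 94²+213² = 54205 > 51529 = 227² → acute
(187,191,185): 185²+187² = 69194 > 36481 = 191² → acute
(88,165,187): 88²+165² = 34969 = 187² → right
(240,81,293): 81²+240² = 64161 < 85849 = 293² → obtuse
1 of the 5 is obtuse.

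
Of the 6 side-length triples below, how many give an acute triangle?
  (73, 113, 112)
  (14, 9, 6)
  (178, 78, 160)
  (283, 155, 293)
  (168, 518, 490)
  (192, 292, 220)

(73,113,112): 73²+112² = 17873 > 12769 = 113² → acute
(14,9,6): 6²+9² = 117 < 196 = 14² → obtuse
(178,78,160): 78²+160² = 31684 = 178² → right
(283,155,293): 155²+283² = 104114 > 85849 = 293² → acute
(168,518,490): 168²+490² = 268324 = 518² → right
(192,292,220): 192²+220² = 85264 = 292² → right
2 of the 6 are acute.

2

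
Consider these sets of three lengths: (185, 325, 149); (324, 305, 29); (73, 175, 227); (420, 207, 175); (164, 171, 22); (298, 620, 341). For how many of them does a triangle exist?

5

(149,185,325): 149+185 > 325 → valid
(29,305,324): 29+305 > 324 → valid
(73,175,227): 73+175 > 227 → valid
(175,207,420): 175+207 ≤ 420 → not valid
(22,164,171): 22+164 > 171 → valid
(298,341,620): 298+341 > 620 → valid
5 of the 6 triples form a triangle.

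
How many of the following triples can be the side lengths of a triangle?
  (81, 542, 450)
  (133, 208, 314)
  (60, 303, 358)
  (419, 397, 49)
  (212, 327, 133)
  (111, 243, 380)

4

(81,450,542): 81+450 ≤ 542 → not valid
(133,208,314): 133+208 > 314 → valid
(60,303,358): 60+303 > 358 → valid
(49,397,419): 49+397 > 419 → valid
(133,212,327): 133+212 > 327 → valid
(111,243,380): 111+243 ≤ 380 → not valid
4 of the 6 triples form a triangle.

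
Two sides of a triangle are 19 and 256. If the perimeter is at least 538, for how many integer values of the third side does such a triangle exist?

12

Triangle inequality: 237 < x < 275. Perimeter ≥ 538 gives x ≥ 538 − 19 − 256 = 263.
So 263 ≤ x < 275; integers 263 through 274: 12 values.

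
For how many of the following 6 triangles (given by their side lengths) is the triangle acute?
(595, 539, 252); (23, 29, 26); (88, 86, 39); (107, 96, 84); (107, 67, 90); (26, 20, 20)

(595,539,252): 252²+539² = 354025 = 595² → right
(23,29,26): 23²+26² = 1205 > 841 = 29² → acute
(88,86,39): 39²+86² = 8917 > 7744 = 88² → acute
(107,96,84): 84²+96² = 16272 > 11449 = 107² → acute
(107,67,90): 67²+90² = 12589 > 11449 = 107² → acute
(26,20,20): 20²+20² = 800 > 676 = 26² → acute
5 of the 6 are acute.

5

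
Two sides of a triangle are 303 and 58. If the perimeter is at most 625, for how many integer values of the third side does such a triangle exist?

19

Triangle inequality: 245 < x < 361. Perimeter ≤ 625 gives x ≤ 625 − 303 − 58 = 264.
So 245 < x ≤ 264; integers 246 through 264: 19 values.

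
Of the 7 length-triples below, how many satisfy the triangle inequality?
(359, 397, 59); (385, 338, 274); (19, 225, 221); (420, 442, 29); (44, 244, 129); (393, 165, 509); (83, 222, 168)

6

(59,359,397): 59+359 > 397 → valid
(274,338,385): 274+338 > 385 → valid
(19,221,225): 19+221 > 225 → valid
(29,420,442): 29+420 > 442 → valid
(44,129,244): 44+129 ≤ 244 → not valid
(165,393,509): 165+393 > 509 → valid
(83,168,222): 83+168 > 222 → valid
6 of the 7 triples form a triangle.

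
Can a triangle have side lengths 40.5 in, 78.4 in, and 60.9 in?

The longest side is 78.4, and the other two sum to 101.4.
Since 101.4 > 78.4, the triangle inequality holds.

Yes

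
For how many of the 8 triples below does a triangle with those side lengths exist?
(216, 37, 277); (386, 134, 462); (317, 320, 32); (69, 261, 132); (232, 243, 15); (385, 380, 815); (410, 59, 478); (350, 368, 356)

4

(37,216,277): 37+216 ≤ 277 → not valid
(134,386,462): 134+386 > 462 → valid
(32,317,320): 32+317 > 320 → valid
(69,132,261): 69+132 ≤ 261 → not valid
(15,232,243): 15+232 > 243 → valid
(380,385,815): 380+385 ≤ 815 → not valid
(59,410,478): 59+410 ≤ 478 → not valid
(350,356,368): 350+356 > 368 → valid
4 of the 8 triples form a triangle.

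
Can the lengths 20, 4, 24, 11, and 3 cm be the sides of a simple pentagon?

A pentagon exists iff every side is shorter than the sum of the others — equivalently, the longest side is less than the sum of the rest.
Longest side 24 < 38 (sum of the remaining 4), so yes.

Yes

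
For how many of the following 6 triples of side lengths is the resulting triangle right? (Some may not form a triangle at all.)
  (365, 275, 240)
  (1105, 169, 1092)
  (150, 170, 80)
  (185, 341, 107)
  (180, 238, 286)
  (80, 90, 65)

3

(365,275,240): 240²+275² = 133225 = 365² → right
(1105,169,1092): 169²+1092² = 1221025 = 1105² → right
(150,170,80): 80²+150² = 28900 = 170² → right
(185,341,107): 107+185 ≤ 341, not a triangle
(180,238,286): 180²+238² = 89044 > 81796 = 286² → acute
(80,90,65): 65²+80² = 10625 > 8100 = 90² → acute
3 of the 6 are right.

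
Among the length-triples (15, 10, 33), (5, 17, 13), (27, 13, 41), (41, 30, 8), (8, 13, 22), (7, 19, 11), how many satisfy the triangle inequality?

(10,15,33): 10+15 ≤ 33 → not valid
(5,13,17): 5+13 > 17 → valid
(13,27,41): 13+27 ≤ 41 → not valid
(8,30,41): 8+30 ≤ 41 → not valid
(8,13,22): 8+13 ≤ 22 → not valid
(7,11,19): 7+11 ≤ 19 → not valid
1 of the 6 triples forms a triangle.

1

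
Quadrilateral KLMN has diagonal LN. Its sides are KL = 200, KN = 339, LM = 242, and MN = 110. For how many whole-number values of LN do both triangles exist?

212

From triangle KLN: 139 < LN < 539.
From triangle MLN: 132 < LN < 352.
Intersection: 139 < LN < 352, so integers 140 through 351: 212 values.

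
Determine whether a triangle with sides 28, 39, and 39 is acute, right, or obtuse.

acute

Compare the square of the longest side to the sum of squares of the other two: 28² + 39² = 2305 > 1521 = 39².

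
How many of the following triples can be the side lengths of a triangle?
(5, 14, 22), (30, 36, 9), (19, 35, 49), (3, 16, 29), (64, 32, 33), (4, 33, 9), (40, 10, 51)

(5,14,22): 5+14 ≤ 22 → not valid
(9,30,36): 9+30 > 36 → valid
(19,35,49): 19+35 > 49 → valid
(3,16,29): 3+16 ≤ 29 → not valid
(32,33,64): 32+33 > 64 → valid
(4,9,33): 4+9 ≤ 33 → not valid
(10,40,51): 10+40 ≤ 51 → not valid
3 of the 7 triples form a triangle.

3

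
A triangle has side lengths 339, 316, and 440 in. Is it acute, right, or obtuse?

acute

Compare the square of the longest side to the sum of squares of the other two: 316² + 339² = 214777 > 193600 = 440².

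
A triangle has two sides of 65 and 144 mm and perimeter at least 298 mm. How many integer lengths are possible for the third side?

120

Triangle inequality: 79 < x < 209. Perimeter ≥ 298 gives x ≥ 298 − 65 − 144 = 89.
So 89 ≤ x < 209; integers 89 through 208: 120 values.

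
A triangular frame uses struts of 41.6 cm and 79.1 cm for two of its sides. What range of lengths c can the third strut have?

37.5 < c < 120.7 (cm)

By the triangle inequality, c must be less than 41.6 + 79.1 = 120.7 and greater than |41.6 − 79.1| = 37.5.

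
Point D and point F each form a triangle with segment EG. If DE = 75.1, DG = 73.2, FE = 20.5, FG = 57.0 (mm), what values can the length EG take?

From triangle DEG: |75.1 − 73.2| < EG < 75.1 + 73.2, i.e. 1.9 < EG < 148.3.
From triangle FEG: 36.5 < EG < 77.5.
Both must hold, so EG lies in the intersection.

36.5 < EG < 77.5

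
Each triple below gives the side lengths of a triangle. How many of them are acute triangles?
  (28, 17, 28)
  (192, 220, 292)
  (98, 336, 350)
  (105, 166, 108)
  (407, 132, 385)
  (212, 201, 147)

2

(28,17,28): 17²+28² = 1073 > 784 = 28² → acute
(192,220,292): 192²+220² = 85264 = 292² → right
(98,336,350): 98²+336² = 122500 = 350² → right
(105,166,108): 105²+108² = 22689 < 27556 = 166² → obtuse
(407,132,385): 132²+385² = 165649 = 407² → right
(212,201,147): 147²+201² = 62010 > 44944 = 212² → acute
2 of the 6 are acute.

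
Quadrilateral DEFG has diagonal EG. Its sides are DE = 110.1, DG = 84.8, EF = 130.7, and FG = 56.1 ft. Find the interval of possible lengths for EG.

74.6 < EG < 186.8

From triangle DEG: |110.1 − 84.8| < EG < 110.1 + 84.8, i.e. 25.3 < EG < 194.9.
From triangle FEG: 74.6 < EG < 186.8.
Both must hold, so EG lies in the intersection.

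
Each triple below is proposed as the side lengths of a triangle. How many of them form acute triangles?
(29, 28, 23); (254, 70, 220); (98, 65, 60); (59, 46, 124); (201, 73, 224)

(29,28,23): 23²+28² = 1313 > 841 = 29² → acute
(254,70,220): 70²+220² = 53300 < 64516 = 254² → obtuse
(98,65,60): 60²+65² = 7825 < 9604 = 98² → obtuse
(59,46,124): 46+59 ≤ 124, not a triangle
(201,73,224): 73²+201² = 45730 < 50176 = 224² → obtuse
1 of the 5 is acute.

1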